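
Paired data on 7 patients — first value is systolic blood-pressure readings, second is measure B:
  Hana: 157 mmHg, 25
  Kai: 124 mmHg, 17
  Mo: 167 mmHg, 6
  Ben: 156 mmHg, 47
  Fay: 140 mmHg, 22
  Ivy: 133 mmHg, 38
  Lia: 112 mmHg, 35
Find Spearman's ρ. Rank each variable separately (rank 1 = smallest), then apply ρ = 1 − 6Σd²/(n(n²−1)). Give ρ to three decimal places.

-0.250

Ranks of variable 1: 6, 2, 7, 5, 4, 3, 1
Ranks of variable 2: 4, 2, 1, 7, 3, 6, 5
d = r₁ − r₂: 2, 0, 6, -2, 1, -3, -4
d²: 4, 0, 36, 4, 1, 9, 16; Σd² = 70
ρ = 1 − 6·70/(7·48) = 1 − 420/336 = -0.250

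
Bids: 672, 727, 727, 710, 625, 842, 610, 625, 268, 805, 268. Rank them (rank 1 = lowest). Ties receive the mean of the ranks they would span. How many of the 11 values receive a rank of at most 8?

Sorted (ascending): 268, 268, 610, 625, 625, 672, 710, 727, 727, 805, 842
The 2 values of 268 occupy positions 1–2 → average rank (1+2)/2 = 1.5.
The 2 values of 625 occupy positions 4–5 → average rank (4+5)/2 = 4.5.
The 2 values of 727 occupy positions 8–9 → average rank (8+9)/2 = 8.5.
Ranks ≤ 8: {1.5, 1.5, 3, 4.5, 4.5, 6, 7} → 7 values.

7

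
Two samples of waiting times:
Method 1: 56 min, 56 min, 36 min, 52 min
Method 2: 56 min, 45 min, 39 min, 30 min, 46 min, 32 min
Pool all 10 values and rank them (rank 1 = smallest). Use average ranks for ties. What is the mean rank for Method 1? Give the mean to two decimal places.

7.00

Sorted (ascending): 30, 32, 36, 39, 45, 46, 52, 56, 56, 56
The 3 values of 56 occupy positions 8–10 → average rank 9.
Method 1 values → pooled ranks: 56→9, 56→9, 36→3, 52→7
Mean rank = (9 + 9 + 3 + 7) / 4 = 7.00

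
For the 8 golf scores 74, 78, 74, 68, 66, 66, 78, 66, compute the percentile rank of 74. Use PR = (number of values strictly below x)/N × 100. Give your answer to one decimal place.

50.0

N = 8.
Strictly below 74: 4. Equal to 74: 2.
PR = 4/8 × 100 = 50.0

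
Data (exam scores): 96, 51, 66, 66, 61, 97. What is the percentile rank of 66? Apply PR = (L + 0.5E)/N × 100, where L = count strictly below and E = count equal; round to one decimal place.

50.0

N = 6.
Strictly below 66: 2. Equal to 66: 2.
PR = (2 + 0.5·2)/6 × 100 = 50.0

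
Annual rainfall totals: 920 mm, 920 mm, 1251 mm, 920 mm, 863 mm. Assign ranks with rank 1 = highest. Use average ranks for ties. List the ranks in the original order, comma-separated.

3, 3, 1, 3, 5

Sorted (descending): 1251, 920, 920, 920, 863
The 3 values of 920 occupy positions 2–4 → average rank 3.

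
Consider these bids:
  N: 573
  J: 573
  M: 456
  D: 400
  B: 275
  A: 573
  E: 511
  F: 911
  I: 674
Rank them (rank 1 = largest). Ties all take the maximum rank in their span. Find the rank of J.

5

Sorted (descending): 911, 674, 573, 573, 573, 511, 456, 400, 275
The 3 values of 573 occupy positions 3–5 → each gets rank 5.
J has value 573 → rank 5.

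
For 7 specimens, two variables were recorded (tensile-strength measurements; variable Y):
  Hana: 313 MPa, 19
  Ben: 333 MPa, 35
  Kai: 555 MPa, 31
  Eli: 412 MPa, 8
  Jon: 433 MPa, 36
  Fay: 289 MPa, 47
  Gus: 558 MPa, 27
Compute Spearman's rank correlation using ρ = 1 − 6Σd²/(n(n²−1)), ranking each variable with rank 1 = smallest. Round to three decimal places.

Ranks of variable 1: 2, 3, 6, 4, 5, 1, 7
Ranks of variable 2: 2, 5, 4, 1, 6, 7, 3
d = r₁ − r₂: 0, -2, 2, 3, -1, -6, 4
d²: 0, 4, 4, 9, 1, 36, 16; Σd² = 70
ρ = 1 − 6·70/(7·48) = 1 − 420/336 = -0.250

-0.250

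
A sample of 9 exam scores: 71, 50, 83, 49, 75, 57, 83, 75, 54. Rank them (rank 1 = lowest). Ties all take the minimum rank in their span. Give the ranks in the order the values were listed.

5, 2, 8, 1, 6, 4, 8, 6, 3

Sorted (ascending): 49, 50, 54, 57, 71, 75, 75, 83, 83
The 2 values of 75 occupy positions 6–7 → each gets rank 6.
The 2 values of 83 occupy positions 8–9 → each gets rank 8.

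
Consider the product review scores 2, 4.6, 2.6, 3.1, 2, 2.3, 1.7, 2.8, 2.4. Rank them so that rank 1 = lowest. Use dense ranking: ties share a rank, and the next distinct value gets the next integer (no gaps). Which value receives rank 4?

Sorted (ascending): 1.7, 2, 2, 2.3, 2.4, 2.6, 2.8, 3.1, 4.6
The 2 values of 2 share dense rank 2.
Remaining distinct values take the next consecutive integers.
Rank 4 → value 2.4.

2.4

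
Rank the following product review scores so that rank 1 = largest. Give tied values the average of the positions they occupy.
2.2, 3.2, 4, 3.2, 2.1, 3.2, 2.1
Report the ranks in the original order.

Sorted (descending): 4, 3.2, 3.2, 3.2, 2.2, 2.1, 2.1
The 3 values of 3.2 occupy positions 2–4 → average rank 3.
The 2 values of 2.1 occupy positions 6–7 → average rank (6+7)/2 = 6.5.

5, 3, 1, 3, 6.5, 3, 6.5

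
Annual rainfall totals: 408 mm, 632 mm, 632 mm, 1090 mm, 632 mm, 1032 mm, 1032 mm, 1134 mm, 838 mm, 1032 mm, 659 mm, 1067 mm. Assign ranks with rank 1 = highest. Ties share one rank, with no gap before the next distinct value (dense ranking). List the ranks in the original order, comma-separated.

Sorted (descending): 1134, 1090, 1067, 1032, 1032, 1032, 838, 659, 632, 632, 632, 408
The 3 values of 1032 share dense rank 4.
The 3 values of 632 share dense rank 7.
Remaining distinct values take the next consecutive integers.

8, 7, 7, 2, 7, 4, 4, 1, 5, 4, 6, 3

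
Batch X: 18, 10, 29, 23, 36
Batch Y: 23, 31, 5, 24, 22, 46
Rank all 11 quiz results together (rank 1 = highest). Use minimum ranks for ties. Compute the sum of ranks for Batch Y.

34

Sorted (descending): 46, 36, 31, 29, 24, 23, 23, 22, 18, 10, 5
The 2 values of 23 occupy positions 6–7 → each gets rank 6.
Batch Y values → pooled ranks: 23→6, 31→3, 5→11, 24→5, 22→8, 46→1
Rank sum = 6 + 3 + 11 + 5 + 8 + 1 = 34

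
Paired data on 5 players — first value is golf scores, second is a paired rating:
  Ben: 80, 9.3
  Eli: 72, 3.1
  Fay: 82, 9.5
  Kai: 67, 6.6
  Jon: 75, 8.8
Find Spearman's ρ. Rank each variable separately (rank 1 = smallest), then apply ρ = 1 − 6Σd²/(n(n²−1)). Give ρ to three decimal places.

0.900

Ranks of variable 1: 4, 2, 5, 1, 3
Ranks of variable 2: 4, 1, 5, 2, 3
d = r₁ − r₂: 0, 1, 0, -1, 0
d²: 0, 1, 0, 1, 0; Σd² = 2
ρ = 1 − 6·2/(5·24) = 1 − 12/120 = 0.900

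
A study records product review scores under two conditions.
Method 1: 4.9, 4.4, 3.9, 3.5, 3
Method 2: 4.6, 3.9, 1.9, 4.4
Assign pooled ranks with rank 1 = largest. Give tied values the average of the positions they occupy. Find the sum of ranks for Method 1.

Sorted (descending): 4.9, 4.6, 4.4, 4.4, 3.9, 3.9, 3.5, 3, 1.9
The 2 values of 4.4 occupy positions 3–4 → average rank (3+4)/2 = 3.5.
The 2 values of 3.9 occupy positions 5–6 → average rank (5+6)/2 = 5.5.
Method 1 values → pooled ranks: 4.9→1, 4.4→3.5, 3.9→5.5, 3.5→7, 3→8
Rank sum = 1 + 3.5 + 5.5 + 7 + 8 = 25

25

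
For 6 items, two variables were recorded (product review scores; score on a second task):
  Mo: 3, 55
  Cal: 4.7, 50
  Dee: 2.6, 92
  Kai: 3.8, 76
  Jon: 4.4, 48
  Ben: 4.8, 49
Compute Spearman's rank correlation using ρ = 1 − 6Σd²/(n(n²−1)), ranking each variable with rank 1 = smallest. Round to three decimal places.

Ranks of variable 1: 2, 5, 1, 3, 4, 6
Ranks of variable 2: 4, 3, 6, 5, 1, 2
d = r₁ − r₂: -2, 2, -5, -2, 3, 4
d²: 4, 4, 25, 4, 9, 16; Σd² = 62
ρ = 1 − 6·62/(6·35) = 1 − 372/210 = -0.771

-0.771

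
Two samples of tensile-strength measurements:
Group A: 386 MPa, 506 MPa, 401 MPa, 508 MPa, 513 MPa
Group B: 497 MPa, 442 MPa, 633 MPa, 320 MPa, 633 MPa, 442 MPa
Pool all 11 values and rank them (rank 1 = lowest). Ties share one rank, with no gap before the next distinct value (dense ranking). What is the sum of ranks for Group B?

32

Sorted (ascending): 320, 386, 401, 442, 442, 497, 506, 508, 513, 633, 633
The 2 values of 442 share dense rank 4.
The 2 values of 633 share dense rank 9.
Remaining distinct values take the next consecutive integers.
Group B values → pooled ranks: 497→5, 442→4, 633→9, 320→1, 633→9, 442→4
Rank sum = 5 + 4 + 9 + 1 + 9 + 4 = 32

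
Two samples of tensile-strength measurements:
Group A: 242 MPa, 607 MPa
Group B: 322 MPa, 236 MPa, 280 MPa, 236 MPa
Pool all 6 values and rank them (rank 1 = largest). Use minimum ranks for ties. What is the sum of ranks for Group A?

5

Sorted (descending): 607, 322, 280, 242, 236, 236
The 2 values of 236 occupy positions 5–6 → each gets rank 5.
Group A values → pooled ranks: 242→4, 607→1
Rank sum = 4 + 1 = 5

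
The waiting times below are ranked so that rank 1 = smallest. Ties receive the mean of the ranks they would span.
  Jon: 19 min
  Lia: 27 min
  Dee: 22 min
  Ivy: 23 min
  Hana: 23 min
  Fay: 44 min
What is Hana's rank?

Sorted (ascending): 19, 22, 23, 23, 27, 44
The 2 values of 23 occupy positions 3–4 → average rank (3+4)/2 = 3.5.
Hana has value 23 min → rank 3.5.

3.5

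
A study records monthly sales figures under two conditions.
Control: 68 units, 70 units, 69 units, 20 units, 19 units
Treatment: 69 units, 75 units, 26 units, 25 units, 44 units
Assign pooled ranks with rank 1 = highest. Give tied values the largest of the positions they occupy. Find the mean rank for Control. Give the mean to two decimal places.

Sorted (descending): 75, 70, 69, 69, 68, 44, 26, 25, 20, 19
The 2 values of 69 occupy positions 3–4 → each gets rank 4.
Control values → pooled ranks: 68→5, 70→2, 69→4, 20→9, 19→10
Mean rank = (5 + 2 + 4 + 9 + 10) / 5 = 6.00

6.00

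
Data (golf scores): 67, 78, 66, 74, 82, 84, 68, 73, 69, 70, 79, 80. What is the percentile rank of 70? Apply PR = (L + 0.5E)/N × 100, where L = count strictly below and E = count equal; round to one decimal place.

37.5

N = 12.
Strictly below 70: 4. Equal to 70: 1.
PR = (4 + 0.5·1)/12 × 100 = 37.5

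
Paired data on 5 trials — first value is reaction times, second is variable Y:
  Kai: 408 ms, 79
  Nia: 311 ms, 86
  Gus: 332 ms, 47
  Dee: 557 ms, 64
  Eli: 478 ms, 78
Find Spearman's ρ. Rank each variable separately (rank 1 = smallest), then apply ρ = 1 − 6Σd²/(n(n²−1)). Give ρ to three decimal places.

Ranks of variable 1: 3, 1, 2, 5, 4
Ranks of variable 2: 4, 5, 1, 2, 3
d = r₁ − r₂: -1, -4, 1, 3, 1
d²: 1, 16, 1, 9, 1; Σd² = 28
ρ = 1 − 6·28/(5·24) = 1 − 168/120 = -0.400

-0.400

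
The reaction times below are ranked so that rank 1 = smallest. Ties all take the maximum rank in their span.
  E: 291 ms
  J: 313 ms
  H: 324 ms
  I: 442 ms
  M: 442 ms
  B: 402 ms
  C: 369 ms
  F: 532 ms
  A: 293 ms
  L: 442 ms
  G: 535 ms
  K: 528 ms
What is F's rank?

Sorted (ascending): 291, 293, 313, 324, 369, 402, 442, 442, 442, 528, 532, 535
The 3 values of 442 occupy positions 7–9 → each gets rank 9.
F has value 532 ms → rank 11.

11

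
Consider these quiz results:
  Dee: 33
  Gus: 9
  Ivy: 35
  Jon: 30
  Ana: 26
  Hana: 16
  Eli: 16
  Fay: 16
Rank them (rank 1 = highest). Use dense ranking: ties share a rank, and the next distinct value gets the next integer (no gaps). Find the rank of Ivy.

1

Sorted (descending): 35, 33, 30, 26, 16, 16, 16, 9
The 3 values of 16 share dense rank 5.
Remaining distinct values take the next consecutive integers.
Ivy has value 35 → rank 1.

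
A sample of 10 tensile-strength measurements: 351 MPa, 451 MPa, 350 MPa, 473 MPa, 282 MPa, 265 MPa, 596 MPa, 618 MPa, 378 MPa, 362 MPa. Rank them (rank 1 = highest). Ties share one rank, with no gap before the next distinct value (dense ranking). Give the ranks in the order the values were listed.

7, 4, 8, 3, 9, 10, 2, 1, 5, 6

Sorted (descending): 618, 596, 473, 451, 378, 362, 351, 350, 282, 265
No ties — each value takes its position as its rank.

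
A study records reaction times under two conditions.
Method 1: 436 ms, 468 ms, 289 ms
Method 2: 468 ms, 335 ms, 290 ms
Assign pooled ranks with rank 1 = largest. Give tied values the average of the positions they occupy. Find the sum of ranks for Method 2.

Sorted (descending): 468, 468, 436, 335, 290, 289
The 2 values of 468 occupy positions 1–2 → average rank (1+2)/2 = 1.5.
Method 2 values → pooled ranks: 468→1.5, 335→4, 290→5
Rank sum = 1.5 + 4 + 5 = 10.5

10.5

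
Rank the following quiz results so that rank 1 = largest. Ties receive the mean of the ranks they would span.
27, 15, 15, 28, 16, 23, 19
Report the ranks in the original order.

2, 6.5, 6.5, 1, 5, 3, 4

Sorted (descending): 28, 27, 23, 19, 16, 15, 15
The 2 values of 15 occupy positions 6–7 → average rank (6+7)/2 = 6.5.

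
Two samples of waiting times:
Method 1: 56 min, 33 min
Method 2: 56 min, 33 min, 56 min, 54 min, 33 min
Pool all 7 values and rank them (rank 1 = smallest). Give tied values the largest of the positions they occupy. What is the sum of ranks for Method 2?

Sorted (ascending): 33, 33, 33, 54, 56, 56, 56
The 3 values of 33 occupy positions 1–3 → each gets rank 3.
The 3 values of 56 occupy positions 5–7 → each gets rank 7.
Method 2 values → pooled ranks: 56→7, 33→3, 56→7, 54→4, 33→3
Rank sum = 7 + 3 + 7 + 4 + 3 = 24

24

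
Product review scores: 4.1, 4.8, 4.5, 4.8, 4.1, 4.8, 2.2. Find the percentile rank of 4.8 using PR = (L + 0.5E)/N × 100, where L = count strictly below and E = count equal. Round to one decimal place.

N = 7.
Strictly below 4.8: 4. Equal to 4.8: 3.
PR = (4 + 0.5·3)/7 × 100 = 78.6

78.6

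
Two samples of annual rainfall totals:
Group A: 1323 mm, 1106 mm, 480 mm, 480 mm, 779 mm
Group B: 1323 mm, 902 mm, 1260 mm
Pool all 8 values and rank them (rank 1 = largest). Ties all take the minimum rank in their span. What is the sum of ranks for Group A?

25

Sorted (descending): 1323, 1323, 1260, 1106, 902, 779, 480, 480
The 2 values of 1323 occupy positions 1–2 → each gets rank 1.
The 2 values of 480 occupy positions 7–8 → each gets rank 7.
Group A values → pooled ranks: 1323→1, 1106→4, 480→7, 480→7, 779→6
Rank sum = 1 + 4 + 7 + 7 + 6 = 25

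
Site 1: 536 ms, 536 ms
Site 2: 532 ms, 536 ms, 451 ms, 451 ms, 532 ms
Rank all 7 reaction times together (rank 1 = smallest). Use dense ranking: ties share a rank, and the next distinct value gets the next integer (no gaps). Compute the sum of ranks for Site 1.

Sorted (ascending): 451, 451, 532, 532, 536, 536, 536
The 2 values of 451 share dense rank 1.
The 2 values of 532 share dense rank 2.
The 3 values of 536 share dense rank 3.
Site 1 values → pooled ranks: 536→3, 536→3
Rank sum = 3 + 3 = 6

6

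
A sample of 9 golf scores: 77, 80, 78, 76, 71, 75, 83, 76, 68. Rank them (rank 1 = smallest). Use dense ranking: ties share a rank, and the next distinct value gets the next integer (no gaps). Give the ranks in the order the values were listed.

Sorted (ascending): 68, 71, 75, 76, 76, 77, 78, 80, 83
The 2 values of 76 share dense rank 4.
Remaining distinct values take the next consecutive integers.

5, 7, 6, 4, 2, 3, 8, 4, 1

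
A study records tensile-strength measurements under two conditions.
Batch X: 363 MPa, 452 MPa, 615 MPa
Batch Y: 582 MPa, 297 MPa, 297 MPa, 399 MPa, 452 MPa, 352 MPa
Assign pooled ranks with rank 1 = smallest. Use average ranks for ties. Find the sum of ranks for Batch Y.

Sorted (ascending): 297, 297, 352, 363, 399, 452, 452, 582, 615
The 2 values of 297 occupy positions 1–2 → average rank (1+2)/2 = 1.5.
The 2 values of 452 occupy positions 6–7 → average rank (6+7)/2 = 6.5.
Batch Y values → pooled ranks: 582→8, 297→1.5, 297→1.5, 399→5, 452→6.5, 352→3
Rank sum = 8 + 1.5 + 1.5 + 5 + 6.5 + 3 = 25.5

25.5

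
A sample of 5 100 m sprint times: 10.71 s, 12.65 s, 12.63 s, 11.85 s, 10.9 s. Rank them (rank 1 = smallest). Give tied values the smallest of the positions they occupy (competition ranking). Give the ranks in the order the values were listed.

1, 5, 4, 3, 2

Sorted (ascending): 10.71, 10.9, 11.85, 12.63, 12.65
No ties — each value takes its position as its rank.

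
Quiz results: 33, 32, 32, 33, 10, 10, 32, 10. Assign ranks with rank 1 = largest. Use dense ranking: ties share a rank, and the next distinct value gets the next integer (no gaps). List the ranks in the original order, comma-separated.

Sorted (descending): 33, 33, 32, 32, 32, 10, 10, 10
The 2 values of 33 share dense rank 1.
The 3 values of 32 share dense rank 2.
The 3 values of 10 share dense rank 3.

1, 2, 2, 1, 3, 3, 2, 3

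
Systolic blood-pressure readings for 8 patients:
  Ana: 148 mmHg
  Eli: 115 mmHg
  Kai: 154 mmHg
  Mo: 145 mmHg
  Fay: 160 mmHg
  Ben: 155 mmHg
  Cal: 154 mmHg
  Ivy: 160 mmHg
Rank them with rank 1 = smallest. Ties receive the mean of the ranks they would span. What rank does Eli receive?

1

Sorted (ascending): 115, 145, 148, 154, 154, 155, 160, 160
The 2 values of 154 occupy positions 4–5 → average rank (4+5)/2 = 4.5.
The 2 values of 160 occupy positions 7–8 → average rank (7+8)/2 = 7.5.
Eli has value 115 mmHg → rank 1.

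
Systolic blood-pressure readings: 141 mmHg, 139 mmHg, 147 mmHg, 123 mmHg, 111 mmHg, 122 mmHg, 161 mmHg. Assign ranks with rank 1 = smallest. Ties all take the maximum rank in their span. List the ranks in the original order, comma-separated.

5, 4, 6, 3, 1, 2, 7

Sorted (ascending): 111, 122, 123, 139, 141, 147, 161
No ties — each value takes its position as its rank.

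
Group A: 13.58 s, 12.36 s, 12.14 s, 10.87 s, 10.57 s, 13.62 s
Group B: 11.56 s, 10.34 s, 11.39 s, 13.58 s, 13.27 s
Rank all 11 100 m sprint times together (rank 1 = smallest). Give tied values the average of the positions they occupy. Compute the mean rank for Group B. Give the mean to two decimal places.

5.50

Sorted (ascending): 10.34, 10.57, 10.87, 11.39, 11.56, 12.14, 12.36, 13.27, 13.58, 13.58, 13.62
The 2 values of 13.58 occupy positions 9–10 → average rank (9+10)/2 = 9.5.
Group B values → pooled ranks: 11.56→5, 10.34→1, 11.39→4, 13.58→9.5, 13.27→8
Mean rank = (5 + 1 + 4 + 9.5 + 8) / 5 = 5.50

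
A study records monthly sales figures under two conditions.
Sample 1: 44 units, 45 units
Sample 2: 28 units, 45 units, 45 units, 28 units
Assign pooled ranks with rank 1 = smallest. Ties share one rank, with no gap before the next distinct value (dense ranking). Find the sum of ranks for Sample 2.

Sorted (ascending): 28, 28, 44, 45, 45, 45
The 2 values of 28 share dense rank 1.
The 3 values of 45 share dense rank 3.
Remaining distinct values take the next consecutive integers.
Sample 2 values → pooled ranks: 28→1, 45→3, 45→3, 28→1
Rank sum = 1 + 3 + 3 + 1 = 8

8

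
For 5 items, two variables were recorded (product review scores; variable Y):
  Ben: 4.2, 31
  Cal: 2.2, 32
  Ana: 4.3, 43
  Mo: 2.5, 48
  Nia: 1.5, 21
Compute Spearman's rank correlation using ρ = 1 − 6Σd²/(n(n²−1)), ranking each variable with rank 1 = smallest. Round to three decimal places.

0.500

Ranks of variable 1: 4, 2, 5, 3, 1
Ranks of variable 2: 2, 3, 4, 5, 1
d = r₁ − r₂: 2, -1, 1, -2, 0
d²: 4, 1, 1, 4, 0; Σd² = 10
ρ = 1 − 6·10/(5·24) = 1 − 60/120 = 0.500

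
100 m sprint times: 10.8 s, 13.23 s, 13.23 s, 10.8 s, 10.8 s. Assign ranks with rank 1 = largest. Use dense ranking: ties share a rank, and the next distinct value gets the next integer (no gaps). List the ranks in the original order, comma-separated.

Sorted (descending): 13.23, 13.23, 10.8, 10.8, 10.8
The 2 values of 13.23 share dense rank 1.
The 3 values of 10.8 share dense rank 2.

2, 1, 1, 2, 2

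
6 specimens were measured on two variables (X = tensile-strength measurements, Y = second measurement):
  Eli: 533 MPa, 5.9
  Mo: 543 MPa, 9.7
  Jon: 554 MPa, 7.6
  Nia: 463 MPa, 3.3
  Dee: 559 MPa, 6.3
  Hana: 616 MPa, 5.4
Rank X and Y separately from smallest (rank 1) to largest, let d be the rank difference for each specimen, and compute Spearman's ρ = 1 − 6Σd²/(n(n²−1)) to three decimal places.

Ranks of variable 1: 2, 3, 4, 1, 5, 6
Ranks of variable 2: 3, 6, 5, 1, 4, 2
d = r₁ − r₂: -1, -3, -1, 0, 1, 4
d²: 1, 9, 1, 0, 1, 16; Σd² = 28
ρ = 1 − 6·28/(6·35) = 1 − 168/210 = 0.200

0.200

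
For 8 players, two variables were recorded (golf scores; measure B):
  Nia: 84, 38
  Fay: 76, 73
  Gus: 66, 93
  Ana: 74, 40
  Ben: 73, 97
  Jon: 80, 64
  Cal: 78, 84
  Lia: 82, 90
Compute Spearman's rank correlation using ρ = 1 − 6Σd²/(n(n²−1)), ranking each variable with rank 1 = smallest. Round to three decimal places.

-0.571

Ranks of variable 1: 8, 4, 1, 3, 2, 6, 5, 7
Ranks of variable 2: 1, 4, 7, 2, 8, 3, 5, 6
d = r₁ − r₂: 7, 0, -6, 1, -6, 3, 0, 1
d²: 49, 0, 36, 1, 36, 9, 0, 1; Σd² = 132
ρ = 1 − 6·132/(8·63) = 1 − 792/504 = -0.571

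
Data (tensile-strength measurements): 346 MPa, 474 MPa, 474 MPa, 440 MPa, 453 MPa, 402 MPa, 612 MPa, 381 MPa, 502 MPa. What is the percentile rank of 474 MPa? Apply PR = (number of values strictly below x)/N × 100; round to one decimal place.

55.6

N = 9.
Strictly below 474: 5. Equal to 474: 2.
PR = 5/9 × 100 = 55.6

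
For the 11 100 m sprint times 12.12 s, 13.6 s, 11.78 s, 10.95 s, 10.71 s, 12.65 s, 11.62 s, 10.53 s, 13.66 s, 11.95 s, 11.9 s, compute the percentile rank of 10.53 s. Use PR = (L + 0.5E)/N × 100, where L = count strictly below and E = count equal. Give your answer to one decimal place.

4.5

N = 11.
Strictly below 10.53: 0. Equal to 10.53: 1.
PR = (0 + 0.5·1)/11 × 100 = 4.5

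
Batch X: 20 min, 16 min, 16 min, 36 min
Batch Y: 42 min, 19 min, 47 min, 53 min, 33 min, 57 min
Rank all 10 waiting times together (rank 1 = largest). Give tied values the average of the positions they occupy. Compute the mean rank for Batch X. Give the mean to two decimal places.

Sorted (descending): 57, 53, 47, 42, 36, 33, 20, 19, 16, 16
The 2 values of 16 occupy positions 9–10 → average rank (9+10)/2 = 9.5.
Batch X values → pooled ranks: 20→7, 16→9.5, 16→9.5, 36→5
Mean rank = (7 + 9.5 + 9.5 + 5) / 4 = 7.75

7.75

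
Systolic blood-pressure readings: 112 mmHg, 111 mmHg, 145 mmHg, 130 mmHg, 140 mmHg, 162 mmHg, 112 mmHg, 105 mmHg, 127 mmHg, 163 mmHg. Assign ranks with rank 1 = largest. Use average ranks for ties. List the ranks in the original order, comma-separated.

7.5, 9, 3, 5, 4, 2, 7.5, 10, 6, 1

Sorted (descending): 163, 162, 145, 140, 130, 127, 112, 112, 111, 105
The 2 values of 112 occupy positions 7–8 → average rank (7+8)/2 = 7.5.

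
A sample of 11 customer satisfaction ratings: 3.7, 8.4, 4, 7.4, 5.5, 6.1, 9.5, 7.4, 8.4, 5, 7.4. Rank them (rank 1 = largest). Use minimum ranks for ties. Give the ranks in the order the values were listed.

11, 2, 10, 4, 8, 7, 1, 4, 2, 9, 4

Sorted (descending): 9.5, 8.4, 8.4, 7.4, 7.4, 7.4, 6.1, 5.5, 5, 4, 3.7
The 2 values of 8.4 occupy positions 2–3 → each gets rank 2.
The 3 values of 7.4 occupy positions 4–6 → each gets rank 4.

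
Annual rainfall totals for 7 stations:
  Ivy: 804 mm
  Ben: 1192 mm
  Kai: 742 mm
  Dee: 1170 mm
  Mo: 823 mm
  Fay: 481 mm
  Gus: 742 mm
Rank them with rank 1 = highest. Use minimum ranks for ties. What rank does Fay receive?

Sorted (descending): 1192, 1170, 823, 804, 742, 742, 481
The 2 values of 742 occupy positions 5–6 → each gets rank 5.
Fay has value 481 mm → rank 7.

7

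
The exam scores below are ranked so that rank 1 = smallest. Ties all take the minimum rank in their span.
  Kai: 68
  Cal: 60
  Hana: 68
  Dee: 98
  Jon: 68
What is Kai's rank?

2

Sorted (ascending): 60, 68, 68, 68, 98
The 3 values of 68 occupy positions 2–4 → each gets rank 2.
Kai has value 68 → rank 2.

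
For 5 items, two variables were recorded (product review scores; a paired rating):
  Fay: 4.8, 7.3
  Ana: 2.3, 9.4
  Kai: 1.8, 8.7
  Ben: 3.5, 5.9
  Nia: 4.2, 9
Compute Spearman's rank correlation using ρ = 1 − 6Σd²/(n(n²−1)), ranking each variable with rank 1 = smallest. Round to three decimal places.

Ranks of variable 1: 5, 2, 1, 3, 4
Ranks of variable 2: 2, 5, 3, 1, 4
d = r₁ − r₂: 3, -3, -2, 2, 0
d²: 9, 9, 4, 4, 0; Σd² = 26
ρ = 1 − 6·26/(5·24) = 1 − 156/120 = -0.300

-0.300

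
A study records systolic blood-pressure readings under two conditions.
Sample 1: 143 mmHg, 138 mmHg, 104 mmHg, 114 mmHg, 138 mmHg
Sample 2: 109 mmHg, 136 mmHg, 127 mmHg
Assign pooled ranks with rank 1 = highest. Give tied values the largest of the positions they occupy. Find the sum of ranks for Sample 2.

Sorted (descending): 143, 138, 138, 136, 127, 114, 109, 104
The 2 values of 138 occupy positions 2–3 → each gets rank 3.
Sample 2 values → pooled ranks: 109→7, 136→4, 127→5
Rank sum = 7 + 4 + 5 = 16

16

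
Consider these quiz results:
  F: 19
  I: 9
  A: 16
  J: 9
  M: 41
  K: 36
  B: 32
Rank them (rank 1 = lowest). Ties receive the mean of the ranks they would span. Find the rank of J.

1.5

Sorted (ascending): 9, 9, 16, 19, 32, 36, 41
The 2 values of 9 occupy positions 1–2 → average rank (1+2)/2 = 1.5.
J has value 9 → rank 1.5.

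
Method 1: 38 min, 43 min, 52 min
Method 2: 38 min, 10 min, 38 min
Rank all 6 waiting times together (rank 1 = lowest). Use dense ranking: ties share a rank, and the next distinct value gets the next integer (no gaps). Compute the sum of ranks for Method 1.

Sorted (ascending): 10, 38, 38, 38, 43, 52
The 3 values of 38 share dense rank 2.
Remaining distinct values take the next consecutive integers.
Method 1 values → pooled ranks: 38→2, 43→3, 52→4
Rank sum = 2 + 3 + 4 = 9

9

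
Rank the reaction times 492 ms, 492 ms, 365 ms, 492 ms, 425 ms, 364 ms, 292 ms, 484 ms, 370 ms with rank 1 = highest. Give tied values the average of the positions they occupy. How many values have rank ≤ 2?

Sorted (descending): 492, 492, 492, 484, 425, 370, 365, 364, 292
The 3 values of 492 occupy positions 1–3 → average rank 2.
Ranks ≤ 2: {2, 2, 2} → 3 values.

3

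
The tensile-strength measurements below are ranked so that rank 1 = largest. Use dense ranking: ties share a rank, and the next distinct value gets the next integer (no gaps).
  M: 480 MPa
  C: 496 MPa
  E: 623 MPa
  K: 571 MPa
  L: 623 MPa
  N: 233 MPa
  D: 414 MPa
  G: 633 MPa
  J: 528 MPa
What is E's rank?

2

Sorted (descending): 633, 623, 623, 571, 528, 496, 480, 414, 233
The 2 values of 623 share dense rank 2.
Remaining distinct values take the next consecutive integers.
E has value 623 MPa → rank 2.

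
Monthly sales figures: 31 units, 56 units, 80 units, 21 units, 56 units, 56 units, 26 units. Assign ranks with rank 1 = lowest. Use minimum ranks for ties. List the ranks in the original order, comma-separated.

Sorted (ascending): 21, 26, 31, 56, 56, 56, 80
The 3 values of 56 occupy positions 4–6 → each gets rank 4.

3, 4, 7, 1, 4, 4, 2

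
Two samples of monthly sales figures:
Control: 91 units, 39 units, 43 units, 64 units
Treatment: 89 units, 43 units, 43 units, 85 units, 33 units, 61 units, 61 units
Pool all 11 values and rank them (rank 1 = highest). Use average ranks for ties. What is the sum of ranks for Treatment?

Sorted (descending): 91, 89, 85, 64, 61, 61, 43, 43, 43, 39, 33
The 2 values of 61 occupy positions 5–6 → average rank (5+6)/2 = 5.5.
The 3 values of 43 occupy positions 7–9 → average rank 8.
Treatment values → pooled ranks: 89→2, 43→8, 43→8, 85→3, 33→11, 61→5.5, 61→5.5
Rank sum = 2 + 8 + 8 + 3 + 11 + 5.5 + 5.5 = 43

43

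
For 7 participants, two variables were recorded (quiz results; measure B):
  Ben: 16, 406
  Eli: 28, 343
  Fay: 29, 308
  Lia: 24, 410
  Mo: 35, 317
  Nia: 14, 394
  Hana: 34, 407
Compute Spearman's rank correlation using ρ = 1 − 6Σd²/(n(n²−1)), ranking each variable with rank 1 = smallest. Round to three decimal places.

-0.357

Ranks of variable 1: 2, 4, 5, 3, 7, 1, 6
Ranks of variable 2: 5, 3, 1, 7, 2, 4, 6
d = r₁ − r₂: -3, 1, 4, -4, 5, -3, 0
d²: 9, 1, 16, 16, 25, 9, 0; Σd² = 76
ρ = 1 − 6·76/(7·48) = 1 − 456/336 = -0.357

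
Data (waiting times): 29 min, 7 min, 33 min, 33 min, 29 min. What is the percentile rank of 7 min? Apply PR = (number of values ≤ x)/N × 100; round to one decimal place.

N = 5.
Strictly below 7: 0. Equal to 7: 1.
PR = 1/5 × 100 = 20.0

20.0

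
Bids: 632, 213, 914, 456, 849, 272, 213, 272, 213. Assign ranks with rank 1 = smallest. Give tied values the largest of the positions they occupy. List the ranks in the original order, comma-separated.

Sorted (ascending): 213, 213, 213, 272, 272, 456, 632, 849, 914
The 3 values of 213 occupy positions 1–3 → each gets rank 3.
The 2 values of 272 occupy positions 4–5 → each gets rank 5.

7, 3, 9, 6, 8, 5, 3, 5, 3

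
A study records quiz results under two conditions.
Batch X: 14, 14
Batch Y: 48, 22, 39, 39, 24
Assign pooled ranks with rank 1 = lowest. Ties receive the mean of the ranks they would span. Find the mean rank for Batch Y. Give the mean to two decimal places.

Sorted (ascending): 14, 14, 22, 24, 39, 39, 48
The 2 values of 14 occupy positions 1–2 → average rank (1+2)/2 = 1.5.
The 2 values of 39 occupy positions 5–6 → average rank (5+6)/2 = 5.5.
Batch Y values → pooled ranks: 48→7, 22→3, 39→5.5, 39→5.5, 24→4
Mean rank = (7 + 3 + 5.5 + 5.5 + 4) / 5 = 5.00

5.00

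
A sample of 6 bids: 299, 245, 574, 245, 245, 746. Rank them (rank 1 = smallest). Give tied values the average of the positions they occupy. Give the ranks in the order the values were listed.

4, 2, 5, 2, 2, 6

Sorted (ascending): 245, 245, 245, 299, 574, 746
The 3 values of 245 occupy positions 1–3 → average rank 2.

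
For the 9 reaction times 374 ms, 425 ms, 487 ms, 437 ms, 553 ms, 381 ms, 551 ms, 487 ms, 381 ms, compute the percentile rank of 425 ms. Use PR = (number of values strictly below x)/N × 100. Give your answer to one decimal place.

N = 9.
Strictly below 425: 3. Equal to 425: 1.
PR = 3/9 × 100 = 33.3

33.3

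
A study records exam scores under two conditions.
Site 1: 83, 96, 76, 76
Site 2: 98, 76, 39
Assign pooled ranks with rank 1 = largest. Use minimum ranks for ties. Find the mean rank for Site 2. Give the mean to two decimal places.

Sorted (descending): 98, 96, 83, 76, 76, 76, 39
The 3 values of 76 occupy positions 4–6 → each gets rank 4.
Site 2 values → pooled ranks: 98→1, 76→4, 39→7
Mean rank = (1 + 4 + 7) / 3 = 4.00

4.00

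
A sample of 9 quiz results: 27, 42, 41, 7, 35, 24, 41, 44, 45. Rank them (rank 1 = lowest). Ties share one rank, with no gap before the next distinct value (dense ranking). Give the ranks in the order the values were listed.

Sorted (ascending): 7, 24, 27, 35, 41, 41, 42, 44, 45
The 2 values of 41 share dense rank 5.
Remaining distinct values take the next consecutive integers.

3, 6, 5, 1, 4, 2, 5, 7, 8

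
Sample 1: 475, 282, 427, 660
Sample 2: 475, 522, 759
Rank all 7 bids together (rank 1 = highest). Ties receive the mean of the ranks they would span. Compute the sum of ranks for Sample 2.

8.5

Sorted (descending): 759, 660, 522, 475, 475, 427, 282
The 2 values of 475 occupy positions 4–5 → average rank (4+5)/2 = 4.5.
Sample 2 values → pooled ranks: 475→4.5, 522→3, 759→1
Rank sum = 4.5 + 3 + 1 = 8.5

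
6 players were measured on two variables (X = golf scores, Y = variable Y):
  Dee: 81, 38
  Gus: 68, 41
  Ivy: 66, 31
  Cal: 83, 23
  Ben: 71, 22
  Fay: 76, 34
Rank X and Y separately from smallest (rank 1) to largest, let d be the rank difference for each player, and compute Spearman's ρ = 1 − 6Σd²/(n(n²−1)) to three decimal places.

-0.143

Ranks of variable 1: 5, 2, 1, 6, 3, 4
Ranks of variable 2: 5, 6, 3, 2, 1, 4
d = r₁ − r₂: 0, -4, -2, 4, 2, 0
d²: 0, 16, 4, 16, 4, 0; Σd² = 40
ρ = 1 − 6·40/(6·35) = 1 − 240/210 = -0.143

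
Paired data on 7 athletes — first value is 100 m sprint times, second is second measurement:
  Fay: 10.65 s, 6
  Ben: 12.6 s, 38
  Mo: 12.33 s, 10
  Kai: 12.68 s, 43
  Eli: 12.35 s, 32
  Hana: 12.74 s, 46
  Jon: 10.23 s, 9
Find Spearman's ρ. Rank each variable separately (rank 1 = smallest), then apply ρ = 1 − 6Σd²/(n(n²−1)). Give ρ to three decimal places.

0.964

Ranks of variable 1: 2, 5, 3, 6, 4, 7, 1
Ranks of variable 2: 1, 5, 3, 6, 4, 7, 2
d = r₁ − r₂: 1, 0, 0, 0, 0, 0, -1
d²: 1, 0, 0, 0, 0, 0, 1; Σd² = 2
ρ = 1 − 6·2/(7·48) = 1 − 12/336 = 0.964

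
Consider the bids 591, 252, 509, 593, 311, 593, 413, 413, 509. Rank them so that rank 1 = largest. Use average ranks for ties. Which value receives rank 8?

Sorted (descending): 593, 593, 591, 509, 509, 413, 413, 311, 252
The 2 values of 593 occupy positions 1–2 → average rank (1+2)/2 = 1.5.
The 2 values of 509 occupy positions 4–5 → average rank (4+5)/2 = 4.5.
The 2 values of 413 occupy positions 6–7 → average rank (6+7)/2 = 6.5.
Rank 8 → value 311.

311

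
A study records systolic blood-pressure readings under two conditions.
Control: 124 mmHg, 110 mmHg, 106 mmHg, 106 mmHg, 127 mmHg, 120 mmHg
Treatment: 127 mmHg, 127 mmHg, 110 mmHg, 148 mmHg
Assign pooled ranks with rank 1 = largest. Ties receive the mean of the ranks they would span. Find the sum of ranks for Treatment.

Sorted (descending): 148, 127, 127, 127, 124, 120, 110, 110, 106, 106
The 3 values of 127 occupy positions 2–4 → average rank 3.
The 2 values of 110 occupy positions 7–8 → average rank (7+8)/2 = 7.5.
The 2 values of 106 occupy positions 9–10 → average rank (9+10)/2 = 9.5.
Treatment values → pooled ranks: 127→3, 127→3, 110→7.5, 148→1
Rank sum = 3 + 3 + 7.5 + 1 = 14.5

14.5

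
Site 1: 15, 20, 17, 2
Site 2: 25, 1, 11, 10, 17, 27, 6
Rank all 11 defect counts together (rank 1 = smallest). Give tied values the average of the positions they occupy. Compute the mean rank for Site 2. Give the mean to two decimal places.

Sorted (ascending): 1, 2, 6, 10, 11, 15, 17, 17, 20, 25, 27
The 2 values of 17 occupy positions 7–8 → average rank (7+8)/2 = 7.5.
Site 2 values → pooled ranks: 25→10, 1→1, 11→5, 10→4, 17→7.5, 27→11, 6→3
Mean rank = (10 + 1 + 5 + 4 + 7.5 + 11 + 3) / 7 = 5.93

5.93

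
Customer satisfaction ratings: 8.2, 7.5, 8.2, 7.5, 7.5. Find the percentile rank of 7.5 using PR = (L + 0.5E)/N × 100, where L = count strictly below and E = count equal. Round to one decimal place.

N = 5.
Strictly below 7.5: 0. Equal to 7.5: 3.
PR = (0 + 0.5·3)/5 × 100 = 30.0

30.0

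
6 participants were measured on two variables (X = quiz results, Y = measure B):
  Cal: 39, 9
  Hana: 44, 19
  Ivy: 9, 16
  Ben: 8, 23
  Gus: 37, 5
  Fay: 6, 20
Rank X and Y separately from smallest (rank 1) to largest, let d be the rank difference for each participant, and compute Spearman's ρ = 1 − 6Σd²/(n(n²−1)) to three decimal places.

Ranks of variable 1: 5, 6, 3, 2, 4, 1
Ranks of variable 2: 2, 4, 3, 6, 1, 5
d = r₁ − r₂: 3, 2, 0, -4, 3, -4
d²: 9, 4, 0, 16, 9, 16; Σd² = 54
ρ = 1 − 6·54/(6·35) = 1 − 324/210 = -0.543

-0.543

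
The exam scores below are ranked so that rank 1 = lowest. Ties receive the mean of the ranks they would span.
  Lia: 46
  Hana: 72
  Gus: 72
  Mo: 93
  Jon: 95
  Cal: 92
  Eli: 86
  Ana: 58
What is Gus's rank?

Sorted (ascending): 46, 58, 72, 72, 86, 92, 93, 95
The 2 values of 72 occupy positions 3–4 → average rank (3+4)/2 = 3.5.
Gus has value 72 → rank 3.5.

3.5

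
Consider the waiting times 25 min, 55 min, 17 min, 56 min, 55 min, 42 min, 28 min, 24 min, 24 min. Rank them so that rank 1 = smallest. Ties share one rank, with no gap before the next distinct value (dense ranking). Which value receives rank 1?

Sorted (ascending): 17, 24, 24, 25, 28, 42, 55, 55, 56
The 2 values of 24 share dense rank 2.
The 2 values of 55 share dense rank 6.
Remaining distinct values take the next consecutive integers.
Rank 1 → value 17.

17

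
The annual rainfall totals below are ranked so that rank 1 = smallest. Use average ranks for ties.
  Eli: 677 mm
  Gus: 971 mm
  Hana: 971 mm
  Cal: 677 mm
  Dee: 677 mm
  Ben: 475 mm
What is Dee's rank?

Sorted (ascending): 475, 677, 677, 677, 971, 971
The 3 values of 677 occupy positions 2–4 → average rank 3.
The 2 values of 971 occupy positions 5–6 → average rank (5+6)/2 = 5.5.
Dee has value 677 mm → rank 3.

3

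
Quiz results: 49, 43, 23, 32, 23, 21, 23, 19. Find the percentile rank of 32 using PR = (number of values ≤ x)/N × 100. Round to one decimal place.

N = 8.
Strictly below 32: 5. Equal to 32: 1.
PR = 6/8 × 100 = 75.0

75.0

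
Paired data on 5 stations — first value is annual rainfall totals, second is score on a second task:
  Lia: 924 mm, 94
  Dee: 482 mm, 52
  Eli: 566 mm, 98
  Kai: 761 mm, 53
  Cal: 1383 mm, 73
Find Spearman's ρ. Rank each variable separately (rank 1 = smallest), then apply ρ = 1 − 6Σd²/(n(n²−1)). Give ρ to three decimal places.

Ranks of variable 1: 4, 1, 2, 3, 5
Ranks of variable 2: 4, 1, 5, 2, 3
d = r₁ − r₂: 0, 0, -3, 1, 2
d²: 0, 0, 9, 1, 4; Σd² = 14
ρ = 1 − 6·14/(5·24) = 1 − 84/120 = 0.300

0.300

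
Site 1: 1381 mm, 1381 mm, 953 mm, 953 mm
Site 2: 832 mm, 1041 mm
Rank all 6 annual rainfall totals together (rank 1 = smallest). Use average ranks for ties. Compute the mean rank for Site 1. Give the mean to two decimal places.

Sorted (ascending): 832, 953, 953, 1041, 1381, 1381
The 2 values of 953 occupy positions 2–3 → average rank (2+3)/2 = 2.5.
The 2 values of 1381 occupy positions 5–6 → average rank (5+6)/2 = 5.5.
Site 1 values → pooled ranks: 1381→5.5, 1381→5.5, 953→2.5, 953→2.5
Mean rank = (5.5 + 5.5 + 2.5 + 2.5) / 4 = 4.00

4.00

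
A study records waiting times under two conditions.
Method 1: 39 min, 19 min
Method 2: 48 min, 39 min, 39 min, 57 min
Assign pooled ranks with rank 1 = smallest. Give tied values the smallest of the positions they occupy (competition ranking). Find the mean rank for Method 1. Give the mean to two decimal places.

1.50

Sorted (ascending): 19, 39, 39, 39, 48, 57
The 3 values of 39 occupy positions 2–4 → each gets rank 2.
Method 1 values → pooled ranks: 39→2, 19→1
Mean rank = (2 + 1) / 2 = 1.50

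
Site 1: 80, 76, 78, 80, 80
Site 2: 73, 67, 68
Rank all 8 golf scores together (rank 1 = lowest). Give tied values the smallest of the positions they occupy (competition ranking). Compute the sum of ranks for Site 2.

6

Sorted (ascending): 67, 68, 73, 76, 78, 80, 80, 80
The 3 values of 80 occupy positions 6–8 → each gets rank 6.
Site 2 values → pooled ranks: 73→3, 67→1, 68→2
Rank sum = 3 + 1 + 2 = 6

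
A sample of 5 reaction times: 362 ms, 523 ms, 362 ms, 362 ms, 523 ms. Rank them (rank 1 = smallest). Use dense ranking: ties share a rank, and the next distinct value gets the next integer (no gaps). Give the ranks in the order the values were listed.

Sorted (ascending): 362, 362, 362, 523, 523
The 3 values of 362 share dense rank 1.
The 2 values of 523 share dense rank 2.

1, 2, 1, 1, 2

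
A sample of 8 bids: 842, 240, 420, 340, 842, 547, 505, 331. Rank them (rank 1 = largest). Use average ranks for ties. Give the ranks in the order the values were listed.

1.5, 8, 5, 6, 1.5, 3, 4, 7

Sorted (descending): 842, 842, 547, 505, 420, 340, 331, 240
The 2 values of 842 occupy positions 1–2 → average rank (1+2)/2 = 1.5.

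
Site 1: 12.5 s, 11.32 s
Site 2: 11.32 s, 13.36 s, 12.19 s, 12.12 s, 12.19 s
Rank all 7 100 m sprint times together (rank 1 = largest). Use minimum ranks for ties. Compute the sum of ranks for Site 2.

18

Sorted (descending): 13.36, 12.5, 12.19, 12.19, 12.12, 11.32, 11.32
The 2 values of 12.19 occupy positions 3–4 → each gets rank 3.
The 2 values of 11.32 occupy positions 6–7 → each gets rank 6.
Site 2 values → pooled ranks: 11.32→6, 13.36→1, 12.19→3, 12.12→5, 12.19→3
Rank sum = 6 + 1 + 3 + 5 + 3 = 18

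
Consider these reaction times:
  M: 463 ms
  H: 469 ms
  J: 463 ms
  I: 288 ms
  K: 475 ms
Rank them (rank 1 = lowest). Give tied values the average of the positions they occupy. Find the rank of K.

Sorted (ascending): 288, 463, 463, 469, 475
The 2 values of 463 occupy positions 2–3 → average rank (2+3)/2 = 2.5.
K has value 475 ms → rank 5.

5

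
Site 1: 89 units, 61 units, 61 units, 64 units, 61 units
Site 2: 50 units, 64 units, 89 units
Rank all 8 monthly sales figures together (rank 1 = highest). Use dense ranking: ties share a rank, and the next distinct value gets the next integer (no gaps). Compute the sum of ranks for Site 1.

12

Sorted (descending): 89, 89, 64, 64, 61, 61, 61, 50
The 2 values of 89 share dense rank 1.
The 2 values of 64 share dense rank 2.
The 3 values of 61 share dense rank 3.
Remaining distinct values take the next consecutive integers.
Site 1 values → pooled ranks: 89→1, 61→3, 61→3, 64→2, 61→3
Rank sum = 1 + 3 + 3 + 2 + 3 = 12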